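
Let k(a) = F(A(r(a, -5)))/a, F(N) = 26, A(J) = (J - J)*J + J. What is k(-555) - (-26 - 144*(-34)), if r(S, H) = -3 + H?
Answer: -2702876/555 ≈ -4870.0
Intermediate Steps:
A(J) = J (A(J) = 0*J + J = 0 + J = J)
k(a) = 26/a
k(-555) - (-26 - 144*(-34)) = 26/(-555) - (-26 - 144*(-34)) = 26*(-1/555) - (-26 + 4896) = -26/555 - 1*4870 = -26/555 - 4870 = -2702876/555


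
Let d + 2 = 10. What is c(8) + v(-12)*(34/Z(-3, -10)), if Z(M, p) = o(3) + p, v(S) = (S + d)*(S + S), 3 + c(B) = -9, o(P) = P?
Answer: -3348/7 ≈ -478.29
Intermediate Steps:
d = 8 (d = -2 + 10 = 8)
c(B) = -12 (c(B) = -3 - 9 = -12)
v(S) = 2*S*(8 + S) (v(S) = (S + 8)*(S + S) = (8 + S)*(2*S) = 2*S*(8 + S))
Z(M, p) = 3 + p
c(8) + v(-12)*(34/Z(-3, -10)) = -12 + (2*(-12)*(8 - 12))*(34/(3 - 10)) = -12 + (2*(-12)*(-4))*(34/(-7)) = -12 + 96*(34*(-1/7)) = -12 + 96*(-34/7) = -12 - 3264/7 = -3348/7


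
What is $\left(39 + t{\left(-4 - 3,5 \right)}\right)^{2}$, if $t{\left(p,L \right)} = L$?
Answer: $1936$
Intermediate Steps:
$\left(39 + t{\left(-4 - 3,5 \right)}\right)^{2} = \left(39 + 5\right)^{2} = 44^{2} = 1936$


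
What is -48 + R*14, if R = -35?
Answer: -538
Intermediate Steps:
-48 + R*14 = -48 - 35*14 = -48 - 490 = -538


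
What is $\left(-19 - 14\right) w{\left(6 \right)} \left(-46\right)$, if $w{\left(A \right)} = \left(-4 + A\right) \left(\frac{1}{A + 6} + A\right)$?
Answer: $18469$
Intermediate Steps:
$w{\left(A \right)} = \left(-4 + A\right) \left(A + \frac{1}{6 + A}\right)$ ($w{\left(A \right)} = \left(-4 + A\right) \left(\frac{1}{6 + A} + A\right) = \left(-4 + A\right) \left(A + \frac{1}{6 + A}\right)$)
$\left(-19 - 14\right) w{\left(6 \right)} \left(-46\right) = \left(-19 - 14\right) \frac{-4 + 6^{3} - 138 + 2 \cdot 6^{2}}{6 + 6} \left(-46\right) = \left(-19 - 14\right) \frac{-4 + 216 - 138 + 2 \cdot 36}{12} \left(-46\right) = - 33 \frac{-4 + 216 - 138 + 72}{12} \left(-46\right) = - 33 \cdot \frac{1}{12} \cdot 146 \left(-46\right) = \left(-33\right) \frac{73}{6} \left(-46\right) = \left(- \frac{803}{2}\right) \left(-46\right) = 18469$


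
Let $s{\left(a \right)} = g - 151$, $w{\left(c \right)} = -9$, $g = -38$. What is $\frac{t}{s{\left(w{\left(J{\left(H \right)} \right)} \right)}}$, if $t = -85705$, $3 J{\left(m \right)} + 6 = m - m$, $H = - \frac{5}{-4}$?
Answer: $\frac{85705}{189} \approx 453.47$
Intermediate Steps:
$H = \frac{5}{4}$ ($H = \left(-5\right) \left(- \frac{1}{4}\right) = \frac{5}{4} \approx 1.25$)
$J{\left(m \right)} = -2$ ($J{\left(m \right)} = -2 + \frac{m - m}{3} = -2 + \frac{1}{3} \cdot 0 = -2 + 0 = -2$)
$s{\left(a \right)} = -189$ ($s{\left(a \right)} = -38 - 151 = -189$)
$\frac{t}{s{\left(w{\left(J{\left(H \right)} \right)} \right)}} = - \frac{85705}{-189} = \left(-85705\right) \left(- \frac{1}{189}\right) = \frac{85705}{189}$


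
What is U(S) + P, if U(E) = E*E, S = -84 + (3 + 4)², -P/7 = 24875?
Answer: -172900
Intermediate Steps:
P = -174125 (P = -7*24875 = -174125)
S = -35 (S = -84 + 7² = -84 + 49 = -35)
U(E) = E²
U(S) + P = (-35)² - 174125 = 1225 - 174125 = -172900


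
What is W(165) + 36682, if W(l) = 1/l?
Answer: 6052531/165 ≈ 36682.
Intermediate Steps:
W(165) + 36682 = 1/165 + 36682 = 6052531/165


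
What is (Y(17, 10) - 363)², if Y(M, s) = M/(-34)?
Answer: 528529/4 ≈ 1.3213e+5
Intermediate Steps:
Y(M, s) = -M/34 (Y(M, s) = M*(-1/34) = -M/34)
(Y(17, 10) - 363)² = (-1/34*17 - 363)² = (-½ - 363)² = (-727/2)² = 528529/4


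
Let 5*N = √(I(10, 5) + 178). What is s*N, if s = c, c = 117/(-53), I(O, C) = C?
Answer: -117*√183/265 ≈ -5.9726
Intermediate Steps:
c = -117/53 (c = 117*(-1/53) = -117/53 ≈ -2.2075)
s = -117/53 ≈ -2.2075
N = √183/5 (N = √(5 + 178)/5 = √183/5 ≈ 2.7056)
s*N = -117*√183/265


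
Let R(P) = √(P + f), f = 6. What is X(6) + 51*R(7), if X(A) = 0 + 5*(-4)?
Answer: -20 + 51*√13 ≈ 163.88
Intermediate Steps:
X(A) = -20 (X(A) = 0 - 20 = -20)
R(P) = √(6 + P) (R(P) = √(P + 6) = √(6 + P))
X(6) + 51*R(7) = -20 + 51*√(6 + 7) = -20 + 51*√13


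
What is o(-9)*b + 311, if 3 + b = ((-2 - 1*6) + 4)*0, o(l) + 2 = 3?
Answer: 308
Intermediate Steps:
o(l) = 1 (o(l) = -2 + 3 = 1)
b = -3 (b = -3 + ((-2 - 1*6) + 4)*0 = -3 + ((-2 - 6) + 4)*0 = -3 + (-8 + 4)*0 = -3 - 4*0 = -3 + 0 = -3)
o(-9)*b + 311 = 1*(-3) + 311 = -3 + 311 = 308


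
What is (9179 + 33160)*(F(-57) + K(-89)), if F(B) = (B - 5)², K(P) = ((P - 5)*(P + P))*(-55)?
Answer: -38800137024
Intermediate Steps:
K(P) = -110*P*(-5 + P) (K(P) = ((-5 + P)*(2*P))*(-55) = (2*P*(-5 + P))*(-55) = -110*P*(-5 + P))
F(B) = (-5 + B)²
(9179 + 33160)*(F(-57) + K(-89)) = (9179 + 33160)*((-5 - 57)² + 110*(-89)*(5 - 1*(-89))) = 42339*((-62)² + 110*(-89)*(5 + 89)) = 42339*(3844 + 110*(-89)*94) = 42339*(3844 - 920260) = 42339*(-916416) = -38800137024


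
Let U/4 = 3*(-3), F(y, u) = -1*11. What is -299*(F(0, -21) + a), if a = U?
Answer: 14053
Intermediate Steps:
F(y, u) = -11
U = -36 (U = 4*(3*(-3)) = 4*(-9) = -36)
a = -36
-299*(F(0, -21) + a) = -299*(-11 - 36) = -299*(-47) = 14053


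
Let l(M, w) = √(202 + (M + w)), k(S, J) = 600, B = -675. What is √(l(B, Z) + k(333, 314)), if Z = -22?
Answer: √(600 + 3*I*√55) ≈ 24.499 + 0.4541*I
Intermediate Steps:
l(M, w) = √(202 + M + w)
√(l(B, Z) + k(333, 314)) = √(√(202 - 675 - 22) + 600) = √(√(-495) + 600) = √(3*I*√55 + 600) = √(600 + 3*I*√55)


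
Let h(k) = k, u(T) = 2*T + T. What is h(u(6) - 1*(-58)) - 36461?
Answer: -36385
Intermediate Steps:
u(T) = 3*T
h(u(6) - 1*(-58)) - 36461 = (3*6 - 1*(-58)) - 36461 = (18 + 58) - 36461 = 76 - 36461 = -36385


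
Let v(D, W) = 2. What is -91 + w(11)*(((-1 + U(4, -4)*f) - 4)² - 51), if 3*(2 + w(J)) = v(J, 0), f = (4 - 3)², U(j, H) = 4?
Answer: -73/3 ≈ -24.333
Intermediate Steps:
f = 1 (f = 1² = 1)
w(J) = -4/3 (w(J) = -2 + (⅓)*2 = -2 + ⅔ = -4/3)
-91 + w(11)*(((-1 + U(4, -4)*f) - 4)² - 51) = -91 - 4*(((-1 + 4*1) - 4)² - 51)/3 = -91 - 4*(((-1 + 4) - 4)² - 51)/3 = -91 - 4*((3 - 4)² - 51)/3 = -91 - 4*((-1)² - 51)/3 = -91 - 4*(1 - 51)/3 = -91 - 4/3*(-50) = -91 + 200/3 = -73/3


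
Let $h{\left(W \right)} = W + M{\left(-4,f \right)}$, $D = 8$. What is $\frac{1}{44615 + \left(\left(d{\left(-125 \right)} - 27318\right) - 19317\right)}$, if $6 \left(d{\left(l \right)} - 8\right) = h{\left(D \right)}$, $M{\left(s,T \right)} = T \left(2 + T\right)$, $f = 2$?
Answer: $- \frac{3}{6028} \approx -0.00049768$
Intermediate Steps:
$h{\left(W \right)} = 8 + W$ ($h{\left(W \right)} = W + 2 \left(2 + 2\right) = W + 2 \cdot 4 = W + 8 = 8 + W$)
$d{\left(l \right)} = \frac{32}{3}$ ($d{\left(l \right)} = 8 + \frac{8 + 8}{6} = 8 + \frac{1}{6} \cdot 16 = 8 + \frac{8}{3} = \frac{32}{3}$)
$\frac{1}{44615 + \left(\left(d{\left(-125 \right)} - 27318\right) - 19317\right)} = \frac{1}{44615 + \left(\left(\frac{32}{3} - 27318\right) - 19317\right)} = \frac{1}{44615 - \frac{139873}{3}} = \frac{1}{- \frac{6028}{3}} = - \frac{3}{6028}$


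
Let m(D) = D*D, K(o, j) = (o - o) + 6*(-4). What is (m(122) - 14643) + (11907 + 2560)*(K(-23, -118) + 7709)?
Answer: 111179136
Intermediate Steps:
K(o, j) = -24 (K(o, j) = 0 - 24 = -24)
m(D) = D**2
(m(122) - 14643) + (11907 + 2560)*(K(-23, -118) + 7709) = (122**2 - 14643) + (11907 + 2560)*(-24 + 7709) = (14884 - 14643) + 14467*7685 = 241 + 111178895 = 111179136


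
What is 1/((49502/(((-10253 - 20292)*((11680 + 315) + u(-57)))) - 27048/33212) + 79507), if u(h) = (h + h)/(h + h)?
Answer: 66138416510/5258413209105919 ≈ 1.2578e-5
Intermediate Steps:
u(h) = 1 (u(h) = (2*h)/((2*h)) = (2*h)*(1/(2*h)) = 1)
1/((49502/(((-10253 - 20292)*((11680 + 315) + u(-57)))) - 27048/33212) + 79507) = 1/((49502/(((-10253 - 20292)*((11680 + 315) + 1))) - 27048/33212) + 79507) = 1/((49502/((-30545*(11995 + 1))) - 27048*1/33212) + 79507) = 1/((49502/((-30545*11996)) - 294/361) + 79507) = 1/((49502/(-366417820) - 294/361) + 79507) = 1/((49502*(-1/366417820) - 294/361) + 79507) = 1/((-24751/183208910 - 294/361) + 79507) = 1/(-53872354651/66138416510 + 79507) = 1/(5258413209105919/66138416510) = 66138416510/5258413209105919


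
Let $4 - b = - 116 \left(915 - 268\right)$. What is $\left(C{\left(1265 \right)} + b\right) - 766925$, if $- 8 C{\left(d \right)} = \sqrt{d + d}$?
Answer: $-691869 - \frac{\sqrt{2530}}{8} \approx -6.9188 \cdot 10^{5}$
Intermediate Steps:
$C{\left(d \right)} = - \frac{\sqrt{2} \sqrt{d}}{8}$ ($C{\left(d \right)} = - \frac{\sqrt{d + d}}{8} = - \frac{\sqrt{2 d}}{8} = - \frac{\sqrt{2} \sqrt{d}}{8}$)
$b = 75056$ ($b = 4 - - 116 \left(915 - 268\right) = 4 - \left(-116\right) 647 = 4 - -75052 = 4 + 75052 = 75056$)
$\left(C{\left(1265 \right)} + b\right) - 766925 = \left(- \frac{\sqrt{2} \sqrt{1265}}{8} + 75056\right) - 766925 = \left(- \frac{\sqrt{2530}}{8} + 75056\right) - 766925 = \left(75056 - \frac{\sqrt{2530}}{8}\right) - 766925 = -691869 - \frac{\sqrt{2530}}{8}$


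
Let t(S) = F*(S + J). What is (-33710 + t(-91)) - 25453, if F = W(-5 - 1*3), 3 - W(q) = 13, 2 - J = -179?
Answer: -60063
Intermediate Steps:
J = 181 (J = 2 - 1*(-179) = 2 + 179 = 181)
W(q) = -10 (W(q) = 3 - 1*13 = 3 - 13 = -10)
F = -10
t(S) = -1810 - 10*S (t(S) = -10*(S + 181) = -10*(181 + S) = -1810 - 10*S)
(-33710 + t(-91)) - 25453 = (-33710 + (-1810 - 10*(-91))) - 25453 = (-33710 + (-1810 + 910)) - 25453 = (-33710 - 900) - 25453 = -34610 - 25453 = -60063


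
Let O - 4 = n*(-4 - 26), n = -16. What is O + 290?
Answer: 774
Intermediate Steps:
O = 484 (O = 4 - 16*(-4 - 26) = 4 - 16*(-30) = 4 + 480 = 484)
O + 290 = 484 + 290 = 774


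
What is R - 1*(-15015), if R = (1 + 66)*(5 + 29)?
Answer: 17293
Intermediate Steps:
R = 2278 (R = 67*34 = 2278)
R - 1*(-15015) = 2278 - 1*(-15015) = 2278 + 15015 = 17293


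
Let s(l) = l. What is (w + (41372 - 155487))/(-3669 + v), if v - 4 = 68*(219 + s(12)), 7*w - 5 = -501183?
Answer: -1299983/84301 ≈ -15.421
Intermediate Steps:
w = -501178/7 (w = 5/7 + (1/7)*(-501183) = 5/7 - 501183/7 = -501178/7 ≈ -71597.)
v = 15712 (v = 4 + 68*(219 + 12) = 4 + 68*231 = 4 + 15708 = 15712)
(w + (41372 - 155487))/(-3669 + v) = (-501178/7 + (41372 - 155487))/(-3669 + 15712) = (-501178/7 - 114115)/12043 = -1299983/7*1/12043 = -1299983/84301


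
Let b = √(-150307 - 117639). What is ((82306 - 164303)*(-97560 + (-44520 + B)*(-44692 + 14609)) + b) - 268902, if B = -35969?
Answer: -198535484723821 + I*√267946 ≈ -1.9854e+14 + 517.63*I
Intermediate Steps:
b = I*√267946 (b = √(-267946) = I*√267946 ≈ 517.63*I)
((82306 - 164303)*(-97560 + (-44520 + B)*(-44692 + 14609)) + b) - 268902 = ((82306 - 164303)*(-97560 + (-44520 - 35969)*(-44692 + 14609)) + I*√267946) - 268902 = (-81997*(-97560 - 80489*(-30083)) + I*√267946) - 268902 = (-81997*(-97560 + 2421350587) + I*√267946) - 268902 = (-81997*2421253027 + I*√267946) - 268902 = (-198535484454919 + I*√267946) - 268902 = -198535484723821 + I*√267946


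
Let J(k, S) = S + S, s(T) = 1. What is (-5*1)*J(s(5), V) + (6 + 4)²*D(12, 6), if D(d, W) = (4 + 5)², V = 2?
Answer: 8080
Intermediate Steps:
J(k, S) = 2*S
D(d, W) = 81 (D(d, W) = 9² = 81)
(-5*1)*J(s(5), V) + (6 + 4)²*D(12, 6) = (-5*1)*(2*2) + (6 + 4)²*81 = -5*4 + 10²*81 = -20 + 100*81 = -20 + 8100 = 8080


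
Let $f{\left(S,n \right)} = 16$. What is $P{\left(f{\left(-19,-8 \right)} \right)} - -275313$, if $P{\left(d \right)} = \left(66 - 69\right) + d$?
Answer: $275326$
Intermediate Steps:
$P{\left(d \right)} = -3 + d$
$P{\left(f{\left(-19,-8 \right)} \right)} - -275313 = \left(-3 + 16\right) - -275313 = 13 + 275313 = 275326$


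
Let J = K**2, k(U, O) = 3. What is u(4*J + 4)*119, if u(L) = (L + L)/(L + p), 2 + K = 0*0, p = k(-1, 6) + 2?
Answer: 952/5 ≈ 190.40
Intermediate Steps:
p = 5 (p = 3 + 2 = 5)
K = -2 (K = -2 + 0*0 = -2 + 0 = -2)
J = 4 (J = (-2)**2 = 4)
u(L) = 2*L/(5 + L) (u(L) = (L + L)/(L + 5) = (2*L)/(5 + L) = 2*L/(5 + L))
u(4*J + 4)*119 = (2*(4*4 + 4)/(5 + (4*4 + 4)))*119 = (2*(16 + 4)/(5 + (16 + 4)))*119 = (2*20/(5 + 20))*119 = (2*20/25)*119 = (2*20*(1/25))*119 = (8/5)*119 = 952/5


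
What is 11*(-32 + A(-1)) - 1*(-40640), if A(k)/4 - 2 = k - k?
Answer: 40376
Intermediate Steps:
A(k) = 8 (A(k) = 8 + 4*(k - k) = 8 + 4*0 = 8 + 0 = 8)
11*(-32 + A(-1)) - 1*(-40640) = 11*(-32 + 8) - 1*(-40640) = 11*(-24) + 40640 = -264 + 40640 = 40376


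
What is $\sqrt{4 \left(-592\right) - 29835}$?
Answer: $i \sqrt{32203} \approx 179.45 i$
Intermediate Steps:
$\sqrt{4 \left(-592\right) - 29835} = \sqrt{-2368 - 29835} = \sqrt{-32203} = i \sqrt{32203}$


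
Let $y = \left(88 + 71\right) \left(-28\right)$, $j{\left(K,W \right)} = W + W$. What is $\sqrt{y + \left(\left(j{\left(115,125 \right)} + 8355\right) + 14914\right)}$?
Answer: $\sqrt{19067} \approx 138.08$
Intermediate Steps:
$j{\left(K,W \right)} = 2 W$
$y = -4452$ ($y = 159 \left(-28\right) = -4452$)
$\sqrt{y + \left(\left(j{\left(115,125 \right)} + 8355\right) + 14914\right)} = \sqrt{-4452 + \left(\left(2 \cdot 125 + 8355\right) + 14914\right)} = \sqrt{-4452 + \left(\left(250 + 8355\right) + 14914\right)} = \sqrt{-4452 + \left(8605 + 14914\right)} = \sqrt{-4452 + 23519} = \sqrt{19067}$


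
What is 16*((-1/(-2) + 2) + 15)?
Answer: 280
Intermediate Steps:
16*((-1/(-2) + 2) + 15) = 16*((-1*(-½) + 2) + 15) = 16*((½ + 2) + 15) = 16*(5/2 + 15) = 16*(35/2) = 280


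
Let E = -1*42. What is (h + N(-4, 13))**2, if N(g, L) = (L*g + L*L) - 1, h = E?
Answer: 5476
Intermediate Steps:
E = -42
h = -42
N(g, L) = -1 + L**2 + L*g (N(g, L) = (L*g + L**2) - 1 = (L**2 + L*g) - 1 = -1 + L**2 + L*g)
(h + N(-4, 13))**2 = (-42 + (-1 + 13**2 + 13*(-4)))**2 = (-42 + (-1 + 169 - 52))**2 = (-42 + 116)**2 = 74**2 = 5476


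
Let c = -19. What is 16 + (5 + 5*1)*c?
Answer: -174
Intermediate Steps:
16 + (5 + 5*1)*c = 16 + (5 + 5*1)*(-19) = 16 + (5 + 5)*(-19) = 16 + 10*(-19) = 16 - 190 = -174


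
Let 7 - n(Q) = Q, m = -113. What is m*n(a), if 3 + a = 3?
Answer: -791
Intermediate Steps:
a = 0 (a = -3 + 3 = 0)
n(Q) = 7 - Q
m*n(a) = -113*(7 - 1*0) = -113*(7 + 0) = -113*7 = -791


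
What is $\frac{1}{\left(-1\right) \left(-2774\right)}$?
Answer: $\frac{1}{2774} \approx 0.00036049$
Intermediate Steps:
$\frac{1}{\left(-1\right) \left(-2774\right)} = \frac{1}{2774}$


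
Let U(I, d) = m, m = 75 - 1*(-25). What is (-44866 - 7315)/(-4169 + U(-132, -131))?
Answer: 52181/4069 ≈ 12.824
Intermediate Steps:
m = 100 (m = 75 + 25 = 100)
U(I, d) = 100
(-44866 - 7315)/(-4169 + U(-132, -131)) = (-44866 - 7315)/(-4169 + 100) = -52181/(-4069) = -52181*(-1/4069) = 52181/4069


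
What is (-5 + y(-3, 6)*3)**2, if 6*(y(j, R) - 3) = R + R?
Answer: 100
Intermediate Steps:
y(j, R) = 3 + R/3 (y(j, R) = 3 + (R + R)/6 = 3 + (2*R)/6 = 3 + R/3)
(-5 + y(-3, 6)*3)**2 = (-5 + (3 + (1/3)*6)*3)**2 = (-5 + (3 + 2)*3)**2 = (-5 + 5*3)**2 = (-5 + 15)**2 = 10**2 = 100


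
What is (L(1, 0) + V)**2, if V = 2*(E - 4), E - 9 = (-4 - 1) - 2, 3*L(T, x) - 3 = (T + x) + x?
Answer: 64/9 ≈ 7.1111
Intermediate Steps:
L(T, x) = 1 + T/3 + 2*x/3 (L(T, x) = 1 + ((T + x) + x)/3 = 1 + (T + 2*x)/3 = 1 + (T/3 + 2*x/3) = 1 + T/3 + 2*x/3)
E = 2 (E = 9 + ((-4 - 1) - 2) = 9 + (-5 - 2) = 9 - 7 = 2)
V = -4 (V = 2*(2 - 4) = 2*(-2) = -4)
(L(1, 0) + V)**2 = ((1 + (1/3)*1 + (2/3)*0) - 4)**2 = ((1 + 1/3 + 0) - 4)**2 = (4/3 - 4)**2 = (-8/3)**2 = 64/9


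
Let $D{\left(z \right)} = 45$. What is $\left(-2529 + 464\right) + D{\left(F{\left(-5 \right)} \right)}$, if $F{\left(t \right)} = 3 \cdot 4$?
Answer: $-2020$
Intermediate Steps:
$F{\left(t \right)} = 12$
$\left(-2529 + 464\right) + D{\left(F{\left(-5 \right)} \right)} = \left(-2529 + 464\right) + 45 = -2065 + 45 = -2020$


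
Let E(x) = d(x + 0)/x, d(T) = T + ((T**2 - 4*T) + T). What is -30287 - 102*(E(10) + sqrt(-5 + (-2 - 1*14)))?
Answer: -31103 - 102*I*sqrt(21) ≈ -31103.0 - 467.42*I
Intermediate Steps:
d(T) = T**2 - 2*T (d(T) = T + (T**2 - 3*T) = T**2 - 2*T)
E(x) = -2 + x (E(x) = ((x + 0)*(-2 + (x + 0)))/x = (x*(-2 + x))/x = -2 + x)
-30287 - 102*(E(10) + sqrt(-5 + (-2 - 1*14))) = -30287 - 102*((-2 + 10) + sqrt(-5 + (-2 - 1*14))) = -30287 - 102*(8 + sqrt(-5 + (-2 - 14))) = -30287 - 102*(8 + sqrt(-5 - 16)) = -30287 - 102*(8 + sqrt(-21)) = -30287 - 102*(8 + I*sqrt(21)) = -30287 - (816 + 102*I*sqrt(21)) = -30287 + (-816 - 102*I*sqrt(21)) = -31103 - 102*I*sqrt(21)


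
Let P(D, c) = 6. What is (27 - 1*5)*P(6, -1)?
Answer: 132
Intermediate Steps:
(27 - 1*5)*P(6, -1) = (27 - 1*5)*6 = (27 - 5)*6 = 22*6 = 132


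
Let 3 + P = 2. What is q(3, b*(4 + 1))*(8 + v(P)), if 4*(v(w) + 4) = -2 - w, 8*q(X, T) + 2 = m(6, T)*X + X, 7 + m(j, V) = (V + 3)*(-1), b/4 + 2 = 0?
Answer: 1365/32 ≈ 42.656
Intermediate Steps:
b = -8 (b = -8 + 4*0 = -8 + 0 = -8)
m(j, V) = -10 - V (m(j, V) = -7 + (V + 3)*(-1) = -7 + (3 + V)*(-1) = -7 + (-3 - V) = -10 - V)
q(X, T) = -1/4 + X/8 + X*(-10 - T)/8 (q(X, T) = -1/4 + ((-10 - T)*X + X)/8 = -1/4 + (X*(-10 - T) + X)/8 = -1/4 + (X + X*(-10 - T))/8 = -1/4 + (X/8 + X*(-10 - T)/8) = -1/4 + X/8 + X*(-10 - T)/8)
P = -1 (P = -3 + 2 = -1)
v(w) = -9/2 - w/4 (v(w) = -4 + (-2 - w)/4 = -4 + (-1/2 - w/4) = -9/2 - w/4)
q(3, b*(4 + 1))*(8 + v(P)) = (-1/4 + (1/8)*3 - 1/8*3*(10 - 8*(4 + 1)))*(8 + (-9/2 - 1/4*(-1))) = (-1/4 + 3/8 - 1/8*3*(10 - 8*5))*(8 + (-9/2 + 1/4)) = (-1/4 + 3/8 - 1/8*3*(10 - 40))*(8 - 17/4) = (-1/4 + 3/8 - 1/8*3*(-30))*(15/4) = (-1/4 + 3/8 + 45/4)*(15/4) = (91/8)*(15/4) = 1365/32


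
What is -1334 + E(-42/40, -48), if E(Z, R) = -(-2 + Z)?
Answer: -26619/20 ≈ -1330.9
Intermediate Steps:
E(Z, R) = 2 - Z
-1334 + E(-42/40, -48) = -1334 + (2 - (-42)/40) = -1334 + (2 - 1*(-21/20)) = -1334 + (2 + 21/20) = -1334 + 61/20 = -26619/20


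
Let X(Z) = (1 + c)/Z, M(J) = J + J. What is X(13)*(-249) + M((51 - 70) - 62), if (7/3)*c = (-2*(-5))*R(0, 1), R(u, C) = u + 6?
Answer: -61305/91 ≈ -673.68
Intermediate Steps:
R(u, C) = 6 + u
c = 180/7 (c = 3*((-2*(-5))*(6 + 0))/7 = 3*(10*6)/7 = (3/7)*60 = 180/7 ≈ 25.714)
M(J) = 2*J
X(Z) = 187/(7*Z) (X(Z) = (1 + 180/7)/Z = 187/(7*Z))
X(13)*(-249) + M((51 - 70) - 62) = ((187/7)/13)*(-249) + 2*((51 - 70) - 62) = ((187/7)*(1/13))*(-249) + 2*(-19 - 62) = (187/91)*(-249) + 2*(-81) = -46563/91 - 162 = -61305/91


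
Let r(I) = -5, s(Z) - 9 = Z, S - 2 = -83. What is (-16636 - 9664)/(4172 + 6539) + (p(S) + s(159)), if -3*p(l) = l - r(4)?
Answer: 6133480/32133 ≈ 190.88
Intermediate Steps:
S = -81 (S = 2 - 83 = -81)
s(Z) = 9 + Z
p(l) = -5/3 - l/3 (p(l) = -(l - 1*(-5))/3 = -(l + 5)/3 = -(5 + l)/3 = -5/3 - l/3)
(-16636 - 9664)/(4172 + 6539) + (p(S) + s(159)) = (-16636 - 9664)/(4172 + 6539) + ((-5/3 - 1/3*(-81)) + (9 + 159)) = -26300/10711 + ((-5/3 + 27) + 168) = -26300*1/10711 + (76/3 + 168) = -26300/10711 + 580/3 = 6133480/32133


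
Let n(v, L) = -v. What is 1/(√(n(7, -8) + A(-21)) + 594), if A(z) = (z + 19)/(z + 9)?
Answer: 3564/2117057 - I*√246/2117057 ≈ 0.0016835 - 7.4086e-6*I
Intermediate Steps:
A(z) = (19 + z)/(9 + z)
1/(√(n(7, -8) + A(-21)) + 594) = 1/(√(-1*7 + (19 - 21)/(9 - 21)) + 594) = 1/(√(-7 - 2/(-12)) + 594) = 1/(√(-7 - 1/12*(-2)) + 594) = 1/(√(-7 + ⅙) + 594) = 1/(√(-41/6) + 594) = 1/(I*√246/6 + 594) = 1/(594 + I*√246/6)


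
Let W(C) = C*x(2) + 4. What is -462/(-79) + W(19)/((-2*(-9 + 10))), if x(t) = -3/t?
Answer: 5719/316 ≈ 18.098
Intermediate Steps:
W(C) = 4 - 3*C/2 (W(C) = C*(-3/2) + 4 = -3*C/2 + 4 = 4 - 3*C/2)
-462/(-79) + W(19)/((-2*(-9 + 10))) = -462/(-79) + (4 - 3/2*19)/((-2*(-9 + 10))) = -462*(-1/79) + (4 - 57/2)/((-2*1)) = 462/79 - 49/2/(-2) = 462/79 - 49/2*(-½) = 462/79 + 49/4 = 5719/316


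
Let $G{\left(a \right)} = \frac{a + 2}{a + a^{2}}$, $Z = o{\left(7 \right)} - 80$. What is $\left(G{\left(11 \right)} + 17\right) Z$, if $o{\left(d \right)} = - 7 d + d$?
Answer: $- \frac{137677}{66} \approx -2086.0$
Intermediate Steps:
$o{\left(d \right)} = - 6 d$
$Z = -122$ ($Z = \left(-6\right) 7 - 80 = -42 - 80 = -122$)
$G{\left(a \right)} = \frac{2 + a}{a + a^{2}}$
$\left(G{\left(11 \right)} + 17\right) Z = \left(\frac{2 + 11}{11 \left(1 + 11\right)} + 17\right) \left(-122\right) = \left(\frac{1}{11} \cdot \frac{1}{12} \cdot 13 + 17\right) \left(-122\right) = \left(\frac{13}{132} + 17\right) \left(-122\right) = \frac{2257}{132} \left(-122\right) = - \frac{137677}{66}$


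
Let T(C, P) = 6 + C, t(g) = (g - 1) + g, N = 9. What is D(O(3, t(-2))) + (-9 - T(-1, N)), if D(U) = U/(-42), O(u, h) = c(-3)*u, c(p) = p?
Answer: -193/14 ≈ -13.786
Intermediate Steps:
t(g) = -1 + 2*g (t(g) = (-1 + g) + g = -1 + 2*g)
O(u, h) = -3*u
D(U) = -U/42 (D(U) = U*(-1/42) = -U/42)
D(O(3, t(-2))) + (-9 - T(-1, N)) = -(-1)*3/14 + (-9 - (6 - 1)) = -1/42*(-9) + (-9 - 1*5) = 3/14 + (-9 - 5) = 3/14 - 14 = -193/14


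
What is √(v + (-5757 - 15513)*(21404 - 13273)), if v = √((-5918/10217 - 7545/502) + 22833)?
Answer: √(-4549520979061536027720 + 5128934*√600233462755942214)/5128934 ≈ 13151.0*I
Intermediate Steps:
v = √600233462755942214/5128934 (v = √((-5918*1/10217 - 7545*1/502) + 22833) = √((-5918/10217 - 7545/502) + 22833) = √(-80058101/5128934 + 22833) = √(117028891921/5128934) = √600233462755942214/5128934 ≈ 151.05)
√(v + (-5757 - 15513)*(21404 - 13273)) = √(√600233462755942214/5128934 + (-5757 - 15513)*(21404 - 13273)) = √(√600233462755942214/5128934 - 21270*8131) = √(√600233462755942214/5128934 - 172946370) = √(-172946370 + √600233462755942214/5128934)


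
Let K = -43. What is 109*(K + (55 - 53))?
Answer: -4469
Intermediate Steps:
109*(K + (55 - 53)) = 109*(-43 + (55 - 53)) = 109*(-43 + 2) = 109*(-41) = -4469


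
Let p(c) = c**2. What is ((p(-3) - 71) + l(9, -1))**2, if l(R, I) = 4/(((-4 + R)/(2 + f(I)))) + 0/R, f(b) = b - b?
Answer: 91204/25 ≈ 3648.2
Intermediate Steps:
f(b) = 0
l(R, I) = 4/(-2 + R/2) (l(R, I) = 4/(((-4 + R)/(2 + 0))) + 0/R = 4/(((-4 + R)/2)) + 0 = 4/(((-4 + R)*(1/2))) + 0 = 4/(-2 + R/2) + 0 = 4/(-2 + R/2))
((p(-3) - 71) + l(9, -1))**2 = (((-3)**2 - 71) + 8/(-4 + 9))**2 = ((9 - 71) + 8/5)**2 = (-62 + 8*(1/5))**2 = (-62 + 8/5)**2 = (-302/5)**2 = 91204/25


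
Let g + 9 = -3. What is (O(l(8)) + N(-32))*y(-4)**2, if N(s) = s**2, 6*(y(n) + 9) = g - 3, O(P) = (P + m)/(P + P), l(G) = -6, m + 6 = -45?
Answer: 2176835/16 ≈ 1.3605e+5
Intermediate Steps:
g = -12 (g = -9 - 3 = -12)
m = -51 (m = -6 - 45 = -51)
O(P) = (-51 + P)/(2*P) (O(P) = (P - 51)/(P + P) = (-51 + P)/((2*P)) = (-51 + P)*(1/(2*P)) = (-51 + P)/(2*P))
y(n) = -23/2 (y(n) = -9 + (-12 - 3)/6 = -9 + (1/6)*(-15) = -9 - 5/2 = -23/2)
(O(l(8)) + N(-32))*y(-4)**2 = ((1/2)*(-51 - 6)/(-6) + (-32)**2)*(-23/2)**2 = ((1/2)*(-1/6)*(-57) + 1024)*(529/4) = (19/4 + 1024)*(529/4) = (4115/4)*(529/4) = 2176835/16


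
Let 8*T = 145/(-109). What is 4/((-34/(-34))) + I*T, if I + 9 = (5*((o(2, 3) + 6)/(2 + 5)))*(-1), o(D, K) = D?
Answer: 39351/6104 ≈ 6.4468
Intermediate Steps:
T = -145/872 (T = (145/(-109))/8 = (145*(-1/109))/8 = (1/8)*(-145/109) = -145/872 ≈ -0.16628)
I = -103/7 (I = -9 + (5*((2 + 6)/(2 + 5)))*(-1) = -9 + (5*(8/7))*(-1) = -9 + (40/7)*(-1) = -9 - 40/7 = -103/7 ≈ -14.714)
4/((-34/(-34))) + I*T = 4/((-34/(-34))) - 103/7*(-145/872) = 4/((-34*(-1/34))) + 14935/6104 = 4/1 + 14935/6104 = 4*1 + 14935/6104 = 4 + 14935/6104 = 39351/6104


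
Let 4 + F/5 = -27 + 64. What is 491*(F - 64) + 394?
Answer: 49985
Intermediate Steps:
F = 165 (F = -20 + 5*(-27 + 64) = -20 + 5*37 = -20 + 185 = 165)
491*(F - 64) + 394 = 491*(165 - 64) + 394 = 491*101 + 394 = 49591 + 394 = 49985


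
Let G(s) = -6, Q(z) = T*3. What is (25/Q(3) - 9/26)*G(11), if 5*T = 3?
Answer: -3169/39 ≈ -81.256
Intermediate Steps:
T = 3/5 (T = (1/5)*3 = 3/5 ≈ 0.60000)
Q(z) = 9/5 (Q(z) = (3/5)*3 = 9/5)
(25/Q(3) - 9/26)*G(11) = (25/(9/5) - 9/26)*(-6) = (25*(5/9) - 9*1/26)*(-6) = (125/9 - 9/26)*(-6) = (3169/234)*(-6) = -3169/39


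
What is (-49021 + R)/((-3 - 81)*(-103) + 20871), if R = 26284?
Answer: -583/757 ≈ -0.77015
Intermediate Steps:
(-49021 + R)/((-3 - 81)*(-103) + 20871) = (-49021 + 26284)/((-3 - 81)*(-103) + 20871) = -22737/(-84*(-103) + 20871) = -22737/(8652 + 20871) = -22737/29523 = -22737*1/29523 = -583/757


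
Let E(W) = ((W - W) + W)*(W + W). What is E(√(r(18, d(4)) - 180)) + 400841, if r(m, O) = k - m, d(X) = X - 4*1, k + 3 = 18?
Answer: 400475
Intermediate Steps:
k = 15 (k = -3 + 18 = 15)
d(X) = -4 + X (d(X) = X - 4 = -4 + X)
r(m, O) = 15 - m
E(W) = 2*W² (E(W) = (0 + W)*(2*W) = W*(2*W) = 2*W²)
E(√(r(18, d(4)) - 180)) + 400841 = 2*(√((15 - 1*18) - 180))² + 400841 = 2*(√((15 - 18) - 180))² + 400841 = 2*(√(-3 - 180))² + 400841 = 2*(√(-183))² + 400841 = 2*(I*√183)² + 400841 = 2*(-183) + 400841 = -366 + 400841 = 400475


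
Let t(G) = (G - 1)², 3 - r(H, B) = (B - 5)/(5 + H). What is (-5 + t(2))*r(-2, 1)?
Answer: -52/3 ≈ -17.333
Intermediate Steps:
r(H, B) = 3 - (-5 + B)/(5 + H) (r(H, B) = 3 - (B - 5)/(5 + H) = 3 - (-5 + B)/(5 + H))
t(G) = (-1 + G)²
(-5 + t(2))*r(-2, 1) = (-5 + (-1 + 2)²)*((20 - 1*1 + 3*(-2))/(5 - 2)) = (-5 + 1²)*((20 - 1 - 6)/3) = (-5 + 1)*((⅓)*13) = -4*13/3 = -52/3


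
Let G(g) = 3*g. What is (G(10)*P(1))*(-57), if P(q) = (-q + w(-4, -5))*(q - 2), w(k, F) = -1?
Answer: -3420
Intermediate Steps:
P(q) = (-1 - q)*(-2 + q) (P(q) = (-q - 1)*(q - 2) = (-1 - q)*(-2 + q))
(G(10)*P(1))*(-57) = ((3*10)*(2 + 1 - 1*1²))*(-57) = (30*(2 + 1 - 1*1))*(-57) = (30*(2 + 1 - 1))*(-57) = (30*2)*(-57) = 60*(-57) = -3420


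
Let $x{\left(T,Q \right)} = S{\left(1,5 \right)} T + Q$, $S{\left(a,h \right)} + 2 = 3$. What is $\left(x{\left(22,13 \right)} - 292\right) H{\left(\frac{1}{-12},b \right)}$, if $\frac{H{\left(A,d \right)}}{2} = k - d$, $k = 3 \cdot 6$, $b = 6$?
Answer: $-6168$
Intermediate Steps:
$S{\left(a,h \right)} = 1$ ($S{\left(a,h \right)} = -2 + 3 = 1$)
$k = 18$
$x{\left(T,Q \right)} = Q + T$ ($x{\left(T,Q \right)} = 1 T + Q = T + Q = Q + T$)
$H{\left(A,d \right)} = 36 - 2 d$ ($H{\left(A,d \right)} = 2 \left(18 - d\right) = 36 - 2 d$)
$\left(x{\left(22,13 \right)} - 292\right) H{\left(\frac{1}{-12},b \right)} = \left(\left(13 + 22\right) - 292\right) \left(36 - 12\right) = \left(35 - 292\right) \left(36 - 12\right) = \left(-257\right) 24 = -6168$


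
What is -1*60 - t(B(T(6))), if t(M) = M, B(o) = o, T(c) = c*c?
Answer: -96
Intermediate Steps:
T(c) = c**2
-1*60 - t(B(T(6))) = -1*60 - 1*6**2 = -60 - 1*36 = -60 - 36 = -96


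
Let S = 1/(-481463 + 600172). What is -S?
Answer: -1/118709 ≈ -8.4240e-6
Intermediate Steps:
S = 1/118709 ≈ 8.4240e-6
-S = -1*1/118709 = -1/118709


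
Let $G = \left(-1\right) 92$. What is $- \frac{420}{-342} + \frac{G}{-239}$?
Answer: $\frac{21974}{13623} \approx 1.613$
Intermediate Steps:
$G = -92$
$- \frac{420}{-342} + \frac{G}{-239} = - \frac{420}{-342} - \frac{92}{-239} = \left(-420\right) \left(- \frac{1}{342}\right) - - \frac{92}{239} = \frac{70}{57} + \frac{92}{239} = \frac{21974}{13623}$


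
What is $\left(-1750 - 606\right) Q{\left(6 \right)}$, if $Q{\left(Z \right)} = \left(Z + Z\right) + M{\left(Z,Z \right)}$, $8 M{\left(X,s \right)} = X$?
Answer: $-30039$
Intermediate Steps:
$M{\left(X,s \right)} = \frac{X}{8}$
$Q{\left(Z \right)} = \frac{17 Z}{8}$ ($Q{\left(Z \right)} = \left(Z + Z\right) + \frac{Z}{8} = 2 Z + \frac{Z}{8} = \frac{17 Z}{8}$)
$\left(-1750 - 606\right) Q{\left(6 \right)} = \left(-1750 - 606\right) \frac{17}{8} \cdot 6 = \left(-1750 - 606\right) \frac{51}{4} = \left(-2356\right) \frac{51}{4} = -30039$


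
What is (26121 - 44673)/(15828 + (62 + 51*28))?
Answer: -9276/8659 ≈ -1.0713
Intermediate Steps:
(26121 - 44673)/(15828 + (62 + 51*28)) = -18552/(15828 + (62 + 1428)) = -18552/(15828 + 1490) = -18552/17318 = -18552*1/17318 = -9276/8659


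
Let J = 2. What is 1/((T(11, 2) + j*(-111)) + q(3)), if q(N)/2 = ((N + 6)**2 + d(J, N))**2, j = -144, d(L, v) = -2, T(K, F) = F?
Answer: 1/28468 ≈ 3.5127e-5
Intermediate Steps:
q(N) = 2*(-2 + (6 + N)**2)**2 (q(N) = 2*((N + 6)**2 - 2)**2 = 2*((6 + N)**2 - 2)**2 = 2*(-2 + (6 + N)**2)**2)
1/((T(11, 2) + j*(-111)) + q(3)) = 1/((2 - 144*(-111)) + 2*(-2 + (6 + 3)**2)**2) = 1/((2 + 15984) + 2*(-2 + 9**2)**2) = 1/(15986 + 2*(-2 + 81)**2) = 1/(15986 + 2*79**2) = 1/(15986 + 2*6241) = 1/(15986 + 12482) = 1/28468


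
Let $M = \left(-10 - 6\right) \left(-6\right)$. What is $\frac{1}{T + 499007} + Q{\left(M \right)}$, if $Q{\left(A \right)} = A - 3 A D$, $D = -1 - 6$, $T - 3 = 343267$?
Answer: $\frac{1778889025}{842277} \approx 2112.0$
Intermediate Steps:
$T = 343270$ ($T = 3 + 343267 = 343270$)
$D = -7$ ($D = -1 - 6 = -7$)
$M = 96$ ($M = \left(-16\right) \left(-6\right) = 96$)
$Q{\left(A \right)} = 22 A$ ($Q{\left(A \right)} = A - 3 A \left(-7\right) = A - - 21 A = A + 21 A = 22 A$)
$\frac{1}{T + 499007} + Q{\left(M \right)} = \frac{1}{343270 + 499007} + 22 \cdot 96 = \frac{1}{842277} + 2112 = \frac{1778889025}{842277}$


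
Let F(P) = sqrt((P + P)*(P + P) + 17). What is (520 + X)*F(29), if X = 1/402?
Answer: 1463287*sqrt(69)/402 ≈ 30236.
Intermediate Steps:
X = 1/402 ≈ 0.0024876
F(P) = sqrt(17 + 4*P**2) (F(P) = sqrt((2*P)*(2*P) + 17) = sqrt(4*P**2 + 17) = sqrt(17 + 4*P**2))
(520 + X)*F(29) = (520 + 1/402)*sqrt(17 + 4*29**2) = 209041*sqrt(17 + 4*841)/402 = 209041*sqrt(17 + 3364)/402 = 209041*sqrt(3381)/402 = 209041*(7*sqrt(69))/402 = 1463287*sqrt(69)/402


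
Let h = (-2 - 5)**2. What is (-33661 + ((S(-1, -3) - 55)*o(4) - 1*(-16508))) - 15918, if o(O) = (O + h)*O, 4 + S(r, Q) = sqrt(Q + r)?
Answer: -45579 + 424*I ≈ -45579.0 + 424.0*I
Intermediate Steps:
h = 49 (h = (-7)**2 = 49)
S(r, Q) = -4 + sqrt(Q + r)
o(O) = O*(49 + O) (o(O) = (O + 49)*O = (49 + O)*O = O*(49 + O))
(-33661 + ((S(-1, -3) - 55)*o(4) - 1*(-16508))) - 15918 = (-33661 + (((-4 + sqrt(-3 - 1)) - 55)*(4*(49 + 4)) - 1*(-16508))) - 15918 = (-33661 + (((-4 + sqrt(-4)) - 55)*(4*53) + 16508)) - 15918 = (-33661 + (((-4 + 2*I) - 55)*212 + 16508)) - 15918 = (-33661 + ((-59 + 2*I)*212 + 16508)) - 15918 = (-33661 + ((-12508 + 424*I) + 16508)) - 15918 = (-33661 + (4000 + 424*I)) - 15918 = (-29661 + 424*I) - 15918 = -45579 + 424*I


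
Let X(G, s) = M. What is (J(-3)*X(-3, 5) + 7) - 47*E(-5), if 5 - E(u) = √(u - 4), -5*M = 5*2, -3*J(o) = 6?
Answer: -224 + 141*I ≈ -224.0 + 141.0*I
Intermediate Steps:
J(o) = -2 (J(o) = -⅓*6 = -2)
M = -2 ≈ -2.0000
X(G, s) = -2
E(u) = 5 - √(-4 + u) (E(u) = 5 - √(u - 4) = 5 - √(-4 + u))
(J(-3)*X(-3, 5) + 7) - 47*E(-5) = (-2*(-2) + 7) - 47*(5 - √(-4 - 5)) = (4 + 7) - 47*(5 - √(-9)) = 11 - 47*(5 - 3*I) = 11 + (-235 + 141*I) = -224 + 141*I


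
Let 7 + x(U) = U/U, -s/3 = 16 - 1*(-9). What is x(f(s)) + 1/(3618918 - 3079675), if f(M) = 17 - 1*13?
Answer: -3235457/539243 ≈ -6.0000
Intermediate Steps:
s = -75 (s = -3*(16 - 1*(-9)) = -3*(16 + 9) = -3*25 = -75)
f(M) = 4 (f(M) = 17 - 13 = 4)
x(U) = -6 (x(U) = -7 + U/U = -7 + 1 = -6)
x(f(s)) + 1/(3618918 - 3079675) = -6 + 1/(3618918 - 3079675) = -6 + 1/539243 = -3235457/539243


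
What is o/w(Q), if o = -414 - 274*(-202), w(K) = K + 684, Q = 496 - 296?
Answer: 27467/442 ≈ 62.143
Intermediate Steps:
Q = 200
w(K) = 684 + K
o = 54934 (o = -414 + 55348 = 54934)
o/w(Q) = 54934/(684 + 200) = 54934/884 = 54934*(1/884) = 27467/442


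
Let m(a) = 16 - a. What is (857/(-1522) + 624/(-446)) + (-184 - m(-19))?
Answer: -74995889/339406 ≈ -220.96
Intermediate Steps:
(857/(-1522) + 624/(-446)) + (-184 - m(-19)) = (857/(-1522) + 624/(-446)) + (-184 - (16 - 1*(-19))) = (857*(-1/1522) + 624*(-1/446)) + (-184 - (16 + 19)) = (-857/1522 - 312/223) + (-184 - 1*35) = -665975/339406 + (-184 - 35) = -665975/339406 - 219 = -74995889/339406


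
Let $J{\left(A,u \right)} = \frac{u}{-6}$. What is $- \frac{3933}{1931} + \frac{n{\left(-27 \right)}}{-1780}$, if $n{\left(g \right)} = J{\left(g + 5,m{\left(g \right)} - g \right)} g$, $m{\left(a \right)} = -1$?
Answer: $- \frac{7226667}{3437180} \approx -2.1025$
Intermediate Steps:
$J{\left(A,u \right)} = - \frac{u}{6}$ ($J{\left(A,u \right)} = u \left(- \frac{1}{6}\right) = - \frac{u}{6}$)
$n{\left(g \right)} = g \left(\frac{1}{6} + \frac{g}{6}\right)$ ($n{\left(g \right)} = - \frac{-1 - g}{6} g = \left(\frac{1}{6} + \frac{g}{6}\right) g = g \left(\frac{1}{6} + \frac{g}{6}\right)$)
$- \frac{3933}{1931} + \frac{n{\left(-27 \right)}}{-1780} = - \frac{3933}{1931} + \frac{\frac{1}{6} \left(-27\right) \left(1 - 27\right)}{-1780} = \left(-3933\right) \frac{1}{1931} + \frac{1}{6} \left(-27\right) \left(-26\right) \left(- \frac{1}{1780}\right) = - \frac{3933}{1931} + 117 \left(- \frac{1}{1780}\right) = - \frac{3933}{1931} - \frac{117}{1780} = - \frac{7226667}{3437180}$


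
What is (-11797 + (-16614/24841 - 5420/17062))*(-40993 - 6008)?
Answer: 117512484668292231/211918571 ≈ 5.5452e+8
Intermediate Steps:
(-11797 + (-16614/24841 - 5420/17062))*(-40993 - 6008) = (-11797 + (-16614*1/24841 - 5420*1/17062))*(-47001) = (-11797 + (-16614/24841 - 2710/8531))*(-47001) = (-11797 - 209053144/211918571)*(-47001) = -2500212435231/211918571*(-47001) = 117512484668292231/211918571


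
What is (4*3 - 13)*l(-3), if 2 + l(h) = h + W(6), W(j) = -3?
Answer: 8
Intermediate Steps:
l(h) = -5 + h (l(h) = -2 + (h - 3) = -2 + (-3 + h) = -5 + h)
(4*3 - 13)*l(-3) = (4*3 - 13)*(-5 - 3) = (12 - 13)*(-8) = -1*(-8) = 8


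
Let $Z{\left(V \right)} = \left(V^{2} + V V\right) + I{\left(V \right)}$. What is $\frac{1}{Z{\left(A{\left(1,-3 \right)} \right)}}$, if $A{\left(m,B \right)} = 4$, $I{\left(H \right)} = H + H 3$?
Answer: $\frac{1}{48} \approx 0.020833$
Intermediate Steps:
$I{\left(H \right)} = 4 H$ ($I{\left(H \right)} = H + 3 H = 4 H$)
$Z{\left(V \right)} = 2 V^{2} + 4 V$ ($Z{\left(V \right)} = \left(V^{2} + V V\right) + 4 V = \left(V^{2} + V^{2}\right) + 4 V = 2 V^{2} + 4 V$)
$\frac{1}{Z{\left(A{\left(1,-3 \right)} \right)}} = \frac{1}{2 \cdot 4 \left(2 + 4\right)} = \frac{1}{2 \cdot 4 \cdot 6} = \frac{1}{48}$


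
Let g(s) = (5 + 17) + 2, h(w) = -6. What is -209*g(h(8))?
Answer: -5016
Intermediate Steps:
g(s) = 24 (g(s) = 22 + 2 = 24)
-209*g(h(8)) = -209*24 = -5016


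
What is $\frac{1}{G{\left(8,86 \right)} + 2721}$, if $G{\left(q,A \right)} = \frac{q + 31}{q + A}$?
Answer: $\frac{94}{255813} \approx 0.00036746$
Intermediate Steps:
$G{\left(q,A \right)} = \frac{31 + q}{A + q}$
$\frac{1}{G{\left(8,86 \right)} + 2721} = \frac{1}{\frac{31 + 8}{86 + 8} + 2721} = \frac{1}{\frac{1}{94} \cdot 39 + 2721} = \frac{1}{\frac{39}{94} + 2721} = \frac{1}{\frac{255813}{94}} = \frac{94}{255813}$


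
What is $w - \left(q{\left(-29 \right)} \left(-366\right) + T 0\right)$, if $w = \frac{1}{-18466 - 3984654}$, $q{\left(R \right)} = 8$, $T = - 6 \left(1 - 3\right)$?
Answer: $\frac{11721135359}{4003120} \approx 2928.0$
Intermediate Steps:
$T = 12$ ($T = \left(-6\right) \left(-2\right) = 12$)
$w = - \frac{1}{4003120}$ ($w = \frac{1}{-4003120} = - \frac{1}{4003120} \approx -2.498 \cdot 10^{-7}$)
$w - \left(q{\left(-29 \right)} \left(-366\right) + T 0\right) = - \frac{1}{4003120} - \left(8 \left(-366\right) + 12 \cdot 0\right) = - \frac{1}{4003120} - \left(-2928 + 0\right) = - \frac{1}{4003120} - -2928 = - \frac{1}{4003120} + 2928 = \frac{11721135359}{4003120}$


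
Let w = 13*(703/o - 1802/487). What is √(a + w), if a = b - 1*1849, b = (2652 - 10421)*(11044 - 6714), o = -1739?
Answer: I*√17625084797361178/22889 ≈ 5800.1*I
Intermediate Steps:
b = -33639770 (b = -7769*4330 = -33639770)
a = -33641619 (a = -33639770 - 1*1849 = -33639770 - 1849 = -33641619)
w = -1221311/22889 (w = 13*(703/(-1739) - 1802/487) = 13*(703*(-1/1739) - 1802*1/487) = 13*(-19/47 - 1802/487) = 13*(-93947/22889) = -1221311/22889 ≈ -53.358)
√(a + w) = √(-33641619 - 1221311/22889) = √(-770024238602/22889) = I*√17625084797361178/22889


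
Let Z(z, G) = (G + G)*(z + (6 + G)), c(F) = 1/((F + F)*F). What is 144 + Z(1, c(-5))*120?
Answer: 22212/125 ≈ 177.70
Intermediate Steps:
c(F) = 1/(2*F²) (c(F) = 1/(((2*F))*F) = (1/(2*F))/F = 1/(2*F²))
Z(z, G) = 2*G*(6 + G + z) (Z(z, G) = (2*G)*(6 + G + z) = 2*G*(6 + G + z))
144 + Z(1, c(-5))*120 = 144 + (2*((½)/(-5)²)*(6 + (½)/(-5)² + 1))*120 = 144 + (2*((½)*(1/25))*(6 + (½)*(1/25) + 1))*120 = 144 + (2*(1/50)*(6 + 1/50 + 1))*120 = 144 + (2*(1/50)*(351/50))*120 = 144 + (351/1250)*120 = 144 + 4212/125 = 22212/125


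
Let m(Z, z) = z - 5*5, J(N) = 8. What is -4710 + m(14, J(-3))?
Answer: -4727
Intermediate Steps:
m(Z, z) = -25 + z (m(Z, z) = z - 25 = -25 + z)
-4710 + m(14, J(-3)) = -4710 + (-25 + 8) = -4710 - 17 = -4727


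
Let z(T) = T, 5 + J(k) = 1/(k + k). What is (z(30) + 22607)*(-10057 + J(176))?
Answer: -80176247251/352 ≈ -2.2777e+8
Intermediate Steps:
J(k) = -5 + 1/(2*k) (J(k) = -5 + 1/(k + k) = -5 + 1/(2*k))
(z(30) + 22607)*(-10057 + J(176)) = (30 + 22607)*(-10057 + (-5 + (½)/176)) = 22637*(-10057 + (-5 + (½)*(1/176))) = 22637*(-10057 + (-5 + 1/352)) = 22637*(-10057 - 1759/352) = 22637*(-3541823/352) = -80176247251/352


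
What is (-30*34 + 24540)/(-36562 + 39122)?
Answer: 147/16 ≈ 9.1875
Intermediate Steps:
(-30*34 + 24540)/(-36562 + 39122) = (-1020 + 24540)/2560 = 23520*(1/2560) = 147/16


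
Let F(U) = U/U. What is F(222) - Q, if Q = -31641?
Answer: 31642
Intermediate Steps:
F(U) = 1
F(222) - Q = 1 - 1*(-31641) = 1 + 31641 = 31642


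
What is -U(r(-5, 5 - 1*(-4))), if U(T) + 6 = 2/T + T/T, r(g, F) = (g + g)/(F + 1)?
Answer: 7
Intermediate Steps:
r(g, F) = 2*g/(1 + F) (r(g, F) = (2*g)/(1 + F) = 2*g/(1 + F))
U(T) = -5 + 2/T (U(T) = -6 + (2/T + T/T) = -6 + (2/T + 1) = -6 + (1 + 2/T) = -5 + 2/T)
-U(r(-5, 5 - 1*(-4))) = -(-5 + 2/((2*(-5)/(1 + (5 - 1*(-4)))))) = -(-5 + 2/((2*(-5)/(1 + (5 + 4))))) = -(-5 + 2/((2*(-5)/(1 + 9)))) = -(-5 + 2/((2*(-5)/10))) = -(-5 + 2/((2*(-5)*(1/10)))) = -(-5 + 2/(-1)) = -(-5 + 2*(-1)) = -(-5 - 2) = -1*(-7) = 7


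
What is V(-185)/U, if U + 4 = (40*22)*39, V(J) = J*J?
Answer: 34225/34316 ≈ 0.99735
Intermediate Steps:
V(J) = J²
U = 34316 (U = -4 + (40*22)*39 = -4 + 880*39 = -4 + 34320 = 34316)
V(-185)/U = (-185)²/34316 = 34225*(1/34316) = 34225/34316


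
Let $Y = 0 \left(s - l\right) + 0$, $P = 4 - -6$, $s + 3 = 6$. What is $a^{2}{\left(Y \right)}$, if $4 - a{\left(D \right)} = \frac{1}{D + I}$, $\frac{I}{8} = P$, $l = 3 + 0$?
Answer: $\frac{101761}{6400} \approx 15.9$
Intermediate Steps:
$l = 3$
$s = 3$ ($s = -3 + 6 = 3$)
$P = 10$ ($P = 4 + 6 = 10$)
$Y = 0$ ($Y = 0 \left(3 - 3\right) + 0 = 0 \cdot 0 + 0 = 0 + 0 = 0$)
$I = 80$ ($I = 8 \cdot 10 = 80$)
$a{\left(D \right)} = 4 - \frac{1}{80 + D}$ ($a{\left(D \right)} = 4 - \frac{1}{D + 80} = 4 - \frac{1}{80 + D}$)
$a^{2}{\left(Y \right)} = \left(\frac{319 + 4 \cdot 0}{80 + 0}\right)^{2} = \left(\frac{319 + 0}{80}\right)^{2} = \left(\frac{1}{80} \cdot 319\right)^{2} = \left(\frac{319}{80}\right)^{2} = \frac{101761}{6400}$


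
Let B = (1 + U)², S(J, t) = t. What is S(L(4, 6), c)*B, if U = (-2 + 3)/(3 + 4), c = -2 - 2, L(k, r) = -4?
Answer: -256/49 ≈ -5.2245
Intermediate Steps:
c = -4
U = ⅐ (U = 1/7 = 1*(⅐) = ⅐ ≈ 0.14286)
B = 64/49 (B = (1 + ⅐)² = (8/7)² = 64/49 ≈ 1.3061)
S(L(4, 6), c)*B = -4*64/49 = -256/49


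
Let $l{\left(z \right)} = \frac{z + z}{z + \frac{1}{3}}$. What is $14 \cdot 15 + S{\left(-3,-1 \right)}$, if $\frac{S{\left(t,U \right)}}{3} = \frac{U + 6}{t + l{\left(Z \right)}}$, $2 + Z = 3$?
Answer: $200$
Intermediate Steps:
$Z = 1$ ($Z = -2 + 3 = 1$)
$l{\left(z \right)} = \frac{2 z}{\frac{1}{3} + z}$ ($l{\left(z \right)} = \frac{2 z}{z + \frac{1}{3}} = \frac{2 z}{\frac{1}{3} + z}$)
$S{\left(t,U \right)} = \frac{3 \left(6 + U\right)}{\frac{3}{2} + t}$ ($S{\left(t,U \right)} = 3 \frac{U + 6}{t + 6 \cdot 1 \frac{1}{1 + 3 \cdot 1}} = 3 \frac{6 + U}{t + 6 \cdot 1 \frac{1}{1 + 3}} = 3 \frac{6 + U}{t + 6 \cdot 1 \cdot \frac{1}{4}} = 3 \frac{6 + U}{t + \frac{3}{2}} = 3 \frac{6 + U}{\frac{3}{2} + t} = \frac{3 \left(6 + U\right)}{\frac{3}{2} + t}$)
$14 \cdot 15 + S{\left(-3,-1 \right)} = 14 \cdot 15 + \frac{6 \left(6 - 1\right)}{3 + 2 \left(-3\right)} = 210 + 6 \frac{1}{3 - 6} \cdot 5 = 210 + 6 \frac{1}{-3} \cdot 5 = 210 + 6 \left(- \frac{1}{3}\right) 5 = 210 - 10 = 200$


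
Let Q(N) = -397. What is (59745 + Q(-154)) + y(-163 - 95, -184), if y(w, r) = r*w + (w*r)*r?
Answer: -8628028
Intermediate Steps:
y(w, r) = r*w + w*r² (y(w, r) = r*w + (r*w)*r = r*w + w*r²)
(59745 + Q(-154)) + y(-163 - 95, -184) = (59745 - 397) - 184*(-163 - 95)*(1 - 184) = 59348 - 184*(-258)*(-183) = 59348 - 8687376 = -8628028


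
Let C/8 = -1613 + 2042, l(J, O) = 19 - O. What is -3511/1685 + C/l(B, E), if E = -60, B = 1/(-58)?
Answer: 5505551/133115 ≈ 41.359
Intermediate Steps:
B = -1/58 ≈ -0.017241
C = 3432 (C = 8*(-1613 + 2042) = 8*429 = 3432)
-3511/1685 + C/l(B, E) = -3511/1685 + 3432/(19 - 1*(-60)) = -3511*1/1685 + 3432/(19 + 60) = -3511/1685 + 3432/79 = 5505551/133115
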